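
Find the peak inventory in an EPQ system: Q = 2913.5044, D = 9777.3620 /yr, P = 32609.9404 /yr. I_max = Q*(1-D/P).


D/P = 0.2998
1 - D/P = 0.7002
I_max = 2913.5044 * 0.7002 = 2039.9552

2039.9552 units


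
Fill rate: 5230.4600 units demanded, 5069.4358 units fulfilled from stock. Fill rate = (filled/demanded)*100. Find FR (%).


FR = 5069.4358 / 5230.4600 * 100 = 96.9214

96.9214%


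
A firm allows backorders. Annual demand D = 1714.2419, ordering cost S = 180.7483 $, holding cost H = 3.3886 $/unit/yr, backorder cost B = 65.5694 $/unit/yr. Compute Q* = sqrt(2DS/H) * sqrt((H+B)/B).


sqrt(2DS/H) = 427.6397
sqrt((H+B)/B) = 1.0255
Q* = 427.6397 * 1.0255 = 438.5506

438.5506 units


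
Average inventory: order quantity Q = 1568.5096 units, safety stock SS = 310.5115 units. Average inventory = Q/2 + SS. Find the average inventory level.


Q/2 = 784.2548
Avg = 784.2548 + 310.5115 = 1094.7663

1094.7663 units


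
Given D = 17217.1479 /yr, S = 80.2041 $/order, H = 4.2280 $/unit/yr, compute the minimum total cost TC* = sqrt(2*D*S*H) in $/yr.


2*D*S*H = 11676770.7636
TC* = sqrt(11676770.7636) = 3417.1290

3417.1290 $/yr


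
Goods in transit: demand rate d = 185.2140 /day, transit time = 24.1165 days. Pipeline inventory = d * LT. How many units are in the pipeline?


Pipeline = 185.2140 * 24.1165 = 4466.7134

4466.7134 units


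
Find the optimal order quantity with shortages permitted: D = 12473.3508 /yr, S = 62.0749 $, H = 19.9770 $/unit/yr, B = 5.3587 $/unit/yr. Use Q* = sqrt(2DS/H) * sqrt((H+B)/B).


sqrt(2DS/H) = 278.4194
sqrt((H+B)/B) = 2.1744
Q* = 278.4194 * 2.1744 = 605.3913

605.3913 units


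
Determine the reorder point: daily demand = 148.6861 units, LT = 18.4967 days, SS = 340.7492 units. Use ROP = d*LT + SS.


d*LT = 148.6861 * 18.4967 = 2750.2022
ROP = 2750.2022 + 340.7492 = 3090.9514

3090.9514 units


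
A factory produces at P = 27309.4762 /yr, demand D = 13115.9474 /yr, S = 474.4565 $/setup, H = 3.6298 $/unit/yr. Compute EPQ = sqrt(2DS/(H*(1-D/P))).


1 - D/P = 1 - 0.4803 = 0.5197
H*(1-D/P) = 1.8865
2DS = 12445892.9952
EPQ = sqrt(6597301.8268) = 2568.5213

2568.5213 units


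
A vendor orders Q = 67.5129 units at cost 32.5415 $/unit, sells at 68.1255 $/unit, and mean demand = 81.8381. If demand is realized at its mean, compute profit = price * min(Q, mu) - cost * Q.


Sales at mu = min(67.5129, 81.8381) = 67.5129
Revenue = 68.1255 * 67.5129 = 4599.3501
Total cost = 32.5415 * 67.5129 = 2196.9710
Profit = 4599.3501 - 2196.9710 = 2402.3790

2402.3790 $


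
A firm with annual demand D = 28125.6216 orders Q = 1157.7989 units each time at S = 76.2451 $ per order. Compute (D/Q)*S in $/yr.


Number of orders = D/Q = 24.2923
Cost = 24.2923 * 76.2451 = 1852.1704

1852.1704 $/yr


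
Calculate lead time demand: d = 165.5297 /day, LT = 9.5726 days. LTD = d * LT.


LTD = 165.5297 * 9.5726 = 1584.5496

1584.5496 units


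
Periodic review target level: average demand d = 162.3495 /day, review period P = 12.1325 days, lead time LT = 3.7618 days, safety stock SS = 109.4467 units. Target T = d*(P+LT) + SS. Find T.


P + LT = 15.8943
d*(P+LT) = 162.3495 * 15.8943 = 2580.4317
T = 2580.4317 + 109.4467 = 2689.8784

2689.8784 units


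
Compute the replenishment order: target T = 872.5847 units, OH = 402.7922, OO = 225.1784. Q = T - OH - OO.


Inventory position = OH + OO = 402.7922 + 225.1784 = 627.9706
Q = 872.5847 - 627.9706 = 244.6141

244.6141 units


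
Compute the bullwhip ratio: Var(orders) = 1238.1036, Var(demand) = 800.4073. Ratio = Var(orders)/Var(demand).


BW = 1238.1036 / 800.4073 = 1.5468

1.5468


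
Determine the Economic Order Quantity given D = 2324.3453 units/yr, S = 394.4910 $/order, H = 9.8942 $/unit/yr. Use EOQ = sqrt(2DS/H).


2*D*S = 2 * 2324.3453 * 394.4910 = 1833866.6035
2*D*S/H = 185347.6384
EOQ = sqrt(185347.6384) = 430.5202

430.5202 units


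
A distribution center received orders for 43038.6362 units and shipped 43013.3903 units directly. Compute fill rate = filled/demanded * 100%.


FR = 43013.3903 / 43038.6362 * 100 = 99.9413

99.9413%


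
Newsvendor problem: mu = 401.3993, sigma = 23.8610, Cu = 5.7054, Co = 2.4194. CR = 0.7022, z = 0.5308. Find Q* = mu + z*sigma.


CR = Cu/(Cu+Co) = 5.7054/(5.7054+2.4194) = 0.7022
z = 0.5308
Q* = 401.3993 + 0.5308 * 23.8610 = 414.0647

414.0647 units


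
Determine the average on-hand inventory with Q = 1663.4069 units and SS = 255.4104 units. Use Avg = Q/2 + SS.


Q/2 = 831.7034
Avg = 831.7034 + 255.4104 = 1087.1138

1087.1138 units


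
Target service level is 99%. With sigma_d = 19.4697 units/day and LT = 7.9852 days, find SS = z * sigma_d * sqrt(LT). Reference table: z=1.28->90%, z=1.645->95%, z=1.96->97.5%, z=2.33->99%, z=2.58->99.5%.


From the table, SL = 99% corresponds to z = 2.33
sqrt(LT) = sqrt(7.9852) = 2.8258
SS = 2.33 * 19.4697 * 2.8258 = 128.1912

128.1912 units


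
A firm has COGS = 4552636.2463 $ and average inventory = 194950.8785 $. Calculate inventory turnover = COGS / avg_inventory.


Turnover = 4552636.2463 / 194950.8785 = 23.3527

23.3527


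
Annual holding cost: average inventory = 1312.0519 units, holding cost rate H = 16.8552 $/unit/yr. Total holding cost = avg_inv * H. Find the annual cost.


Cost = 1312.0519 * 16.8552 = 22114.8972

22114.8972 $/yr


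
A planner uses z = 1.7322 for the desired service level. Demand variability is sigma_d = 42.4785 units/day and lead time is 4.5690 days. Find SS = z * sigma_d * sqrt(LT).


sqrt(LT) = sqrt(4.5690) = 2.1375
SS = 1.7322 * 42.4785 * 2.1375 = 157.2816

157.2816 units


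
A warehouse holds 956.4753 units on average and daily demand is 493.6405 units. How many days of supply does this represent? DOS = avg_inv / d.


DOS = 956.4753 / 493.6405 = 1.9376

1.9376 days


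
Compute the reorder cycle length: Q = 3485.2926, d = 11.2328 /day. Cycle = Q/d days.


Cycle = 3485.2926 / 11.2328 = 310.2782

310.2782 days


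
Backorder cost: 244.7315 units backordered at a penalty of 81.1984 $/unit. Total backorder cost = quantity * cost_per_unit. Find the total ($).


Total = 244.7315 * 81.1984 = 19871.8062

19871.8062 $


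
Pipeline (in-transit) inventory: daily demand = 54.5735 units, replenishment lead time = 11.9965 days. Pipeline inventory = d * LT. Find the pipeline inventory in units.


Pipeline = 54.5735 * 11.9965 = 654.6910

654.6910 units


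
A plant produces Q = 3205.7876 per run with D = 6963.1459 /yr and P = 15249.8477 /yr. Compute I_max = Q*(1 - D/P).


D/P = 0.4566
1 - D/P = 0.5434
I_max = 3205.7876 * 0.5434 = 1742.0112

1742.0112 units


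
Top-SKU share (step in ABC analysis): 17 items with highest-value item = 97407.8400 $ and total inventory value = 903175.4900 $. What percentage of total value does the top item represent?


Top item = 97407.8400
Total = 903175.4900
Percentage = 97407.8400 / 903175.4900 * 100 = 10.7850

10.7850%


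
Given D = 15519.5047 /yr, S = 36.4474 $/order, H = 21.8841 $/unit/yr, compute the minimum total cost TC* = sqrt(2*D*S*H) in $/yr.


2*D*S*H = 24757289.5575
TC* = sqrt(24757289.5575) = 4975.6698

4975.6698 $/yr


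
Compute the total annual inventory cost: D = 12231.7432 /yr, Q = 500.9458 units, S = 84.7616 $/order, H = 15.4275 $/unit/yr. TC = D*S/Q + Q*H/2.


Ordering cost = D*S/Q = 2069.6493
Holding cost = Q*H/2 = 3864.1707
TC = 2069.6493 + 3864.1707 = 5933.8200

5933.8200 $/yr


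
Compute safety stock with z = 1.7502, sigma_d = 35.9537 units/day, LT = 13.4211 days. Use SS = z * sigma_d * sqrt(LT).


sqrt(LT) = sqrt(13.4211) = 3.6635
SS = 1.7502 * 35.9537 * 3.6635 = 230.5289

230.5289 units


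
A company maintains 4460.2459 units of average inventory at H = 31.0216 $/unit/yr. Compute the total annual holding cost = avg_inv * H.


Cost = 4460.2459 * 31.0216 = 138363.9642

138363.9642 $/yr


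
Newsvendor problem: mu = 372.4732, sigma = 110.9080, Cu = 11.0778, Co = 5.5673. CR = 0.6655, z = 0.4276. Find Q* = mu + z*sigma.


CR = Cu/(Cu+Co) = 11.0778/(11.0778+5.5673) = 0.6655
z = 0.4276
Q* = 372.4732 + 0.4276 * 110.9080 = 419.8975

419.8975 units


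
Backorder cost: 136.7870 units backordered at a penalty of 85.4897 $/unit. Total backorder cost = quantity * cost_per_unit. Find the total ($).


Total = 136.7870 * 85.4897 = 11693.8796

11693.8796 $


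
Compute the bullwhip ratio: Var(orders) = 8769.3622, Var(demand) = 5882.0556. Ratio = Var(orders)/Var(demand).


BW = 8769.3622 / 5882.0556 = 1.4909

1.4909


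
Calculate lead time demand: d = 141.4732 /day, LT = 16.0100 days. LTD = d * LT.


LTD = 141.4732 * 16.0100 = 2264.9859

2264.9859 units


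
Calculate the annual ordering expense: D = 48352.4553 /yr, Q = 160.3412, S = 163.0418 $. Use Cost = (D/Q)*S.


Number of orders = D/Q = 301.5598
Cost = 301.5598 * 163.0418 = 49166.8476

49166.8476 $/yr


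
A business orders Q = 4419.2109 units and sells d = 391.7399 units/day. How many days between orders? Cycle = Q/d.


Cycle = 4419.2109 / 391.7399 = 11.2810

11.2810 days


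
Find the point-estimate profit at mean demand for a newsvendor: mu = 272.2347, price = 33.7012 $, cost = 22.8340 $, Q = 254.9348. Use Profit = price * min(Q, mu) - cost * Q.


Sales at mu = min(254.9348, 272.2347) = 254.9348
Revenue = 33.7012 * 254.9348 = 8591.6087
Total cost = 22.8340 * 254.9348 = 5821.1812
Profit = 8591.6087 - 5821.1812 = 2770.4275

2770.4275 $


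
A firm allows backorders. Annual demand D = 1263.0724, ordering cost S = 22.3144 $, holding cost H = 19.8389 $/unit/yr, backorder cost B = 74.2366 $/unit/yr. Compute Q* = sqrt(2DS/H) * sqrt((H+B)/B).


sqrt(2DS/H) = 53.3044
sqrt((H+B)/B) = 1.1257
Q* = 53.3044 * 1.1257 = 60.0057

60.0057 units


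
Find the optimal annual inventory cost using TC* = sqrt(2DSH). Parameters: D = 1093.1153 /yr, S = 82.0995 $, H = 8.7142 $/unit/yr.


2*D*S*H = 1564098.1564
TC* = sqrt(1564098.1564) = 1250.6391

1250.6391 $/yr


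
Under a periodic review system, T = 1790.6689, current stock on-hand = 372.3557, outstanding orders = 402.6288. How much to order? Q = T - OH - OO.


Inventory position = OH + OO = 372.3557 + 402.6288 = 774.9845
Q = 1790.6689 - 774.9845 = 1015.6844

1015.6844 units


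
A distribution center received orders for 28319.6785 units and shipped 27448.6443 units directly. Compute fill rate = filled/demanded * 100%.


FR = 27448.6443 / 28319.6785 * 100 = 96.9243

96.9243%


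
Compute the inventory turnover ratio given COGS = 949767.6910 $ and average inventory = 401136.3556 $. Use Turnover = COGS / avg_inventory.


Turnover = 949767.6910 / 401136.3556 = 2.3677

2.3677


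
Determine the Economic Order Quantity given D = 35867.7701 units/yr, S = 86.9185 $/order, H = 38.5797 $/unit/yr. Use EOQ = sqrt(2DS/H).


2*D*S = 2 * 35867.7701 * 86.9185 = 6235145.5509
2*D*S/H = 161617.2638
EOQ = sqrt(161617.2638) = 402.0165

402.0165 units


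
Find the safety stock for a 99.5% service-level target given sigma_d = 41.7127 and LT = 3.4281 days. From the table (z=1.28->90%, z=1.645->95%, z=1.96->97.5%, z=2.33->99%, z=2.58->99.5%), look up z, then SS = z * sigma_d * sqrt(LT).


From the table, SL = 99.5% corresponds to z = 2.58
sqrt(LT) = sqrt(3.4281) = 1.8515
SS = 2.58 * 41.7127 * 1.8515 = 199.2575

199.2575 units


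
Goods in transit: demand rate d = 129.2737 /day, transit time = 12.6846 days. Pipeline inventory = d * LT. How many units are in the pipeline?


Pipeline = 129.2737 * 12.6846 = 1639.7852

1639.7852 units


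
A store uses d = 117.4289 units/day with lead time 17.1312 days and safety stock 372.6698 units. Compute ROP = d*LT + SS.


d*LT = 117.4289 * 17.1312 = 2011.6980
ROP = 2011.6980 + 372.6698 = 2384.3678

2384.3678 units


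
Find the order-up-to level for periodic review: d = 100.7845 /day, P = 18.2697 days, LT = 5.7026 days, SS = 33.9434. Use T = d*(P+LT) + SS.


P + LT = 23.9723
d*(P+LT) = 100.7845 * 23.9723 = 2416.0363
T = 2416.0363 + 33.9434 = 2449.9797

2449.9797 units


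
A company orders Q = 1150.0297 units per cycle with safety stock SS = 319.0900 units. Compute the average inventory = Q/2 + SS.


Q/2 = 575.0149
Avg = 575.0149 + 319.0900 = 894.1048

894.1048 units


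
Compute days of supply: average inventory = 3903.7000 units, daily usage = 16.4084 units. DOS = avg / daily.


DOS = 3903.7000 / 16.4084 = 237.9086

237.9086 days


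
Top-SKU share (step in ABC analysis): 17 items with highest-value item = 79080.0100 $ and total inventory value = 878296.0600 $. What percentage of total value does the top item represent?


Top item = 79080.0100
Total = 878296.0600
Percentage = 79080.0100 / 878296.0600 * 100 = 9.0038

9.0038%


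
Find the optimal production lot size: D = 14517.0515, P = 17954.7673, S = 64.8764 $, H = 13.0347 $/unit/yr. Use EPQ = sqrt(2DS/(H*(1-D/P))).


1 - D/P = 1 - 0.8085 = 0.1915
H*(1-D/P) = 2.4957
2DS = 1883628.0799
EPQ = sqrt(754751.3988) = 868.7643

868.7643 units


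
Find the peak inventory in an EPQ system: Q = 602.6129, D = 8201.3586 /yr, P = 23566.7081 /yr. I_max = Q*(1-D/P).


D/P = 0.3480
1 - D/P = 0.6520
I_max = 602.6129 * 0.6520 = 392.8999

392.8999 units


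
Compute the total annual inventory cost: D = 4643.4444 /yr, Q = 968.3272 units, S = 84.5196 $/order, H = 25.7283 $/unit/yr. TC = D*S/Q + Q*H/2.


Ordering cost = D*S/Q = 405.2990
Holding cost = Q*H/2 = 12456.7063
TC = 405.2990 + 12456.7063 = 12862.0054

12862.0054 $/yr


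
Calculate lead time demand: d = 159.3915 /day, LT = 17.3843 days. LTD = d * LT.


LTD = 159.3915 * 17.3843 = 2770.9097

2770.9097 units


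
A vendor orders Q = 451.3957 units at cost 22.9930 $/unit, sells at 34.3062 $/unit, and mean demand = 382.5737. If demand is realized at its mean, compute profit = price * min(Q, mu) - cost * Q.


Sales at mu = min(451.3957, 382.5737) = 382.5737
Revenue = 34.3062 * 382.5737 = 13124.6499
Total cost = 22.9930 * 451.3957 = 10378.9413
Profit = 13124.6499 - 10378.9413 = 2745.7085

2745.7085 $


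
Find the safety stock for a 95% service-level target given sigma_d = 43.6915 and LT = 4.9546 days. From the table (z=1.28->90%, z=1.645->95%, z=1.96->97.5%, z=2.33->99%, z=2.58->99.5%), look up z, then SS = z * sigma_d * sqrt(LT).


From the table, SL = 95% corresponds to z = 1.645
sqrt(LT) = sqrt(4.9546) = 2.2259
SS = 1.645 * 43.6915 * 2.2259 = 159.9805

159.9805 units


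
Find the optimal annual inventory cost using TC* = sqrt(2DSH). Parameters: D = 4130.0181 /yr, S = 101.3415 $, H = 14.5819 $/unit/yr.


2*D*S*H = 12206281.8663
TC* = sqrt(12206281.8663) = 3493.7490

3493.7490 $/yr


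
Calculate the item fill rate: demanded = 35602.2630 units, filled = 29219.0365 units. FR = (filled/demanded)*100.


FR = 29219.0365 / 35602.2630 * 100 = 82.0707

82.0707%


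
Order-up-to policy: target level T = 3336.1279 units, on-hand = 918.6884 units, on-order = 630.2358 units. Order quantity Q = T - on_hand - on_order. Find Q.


Inventory position = OH + OO = 918.6884 + 630.2358 = 1548.9242
Q = 3336.1279 - 1548.9242 = 1787.2037

1787.2037 units


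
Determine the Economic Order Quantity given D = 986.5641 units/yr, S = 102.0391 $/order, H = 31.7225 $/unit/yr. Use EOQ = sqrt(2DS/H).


2*D*S = 2 * 986.5641 * 102.0391 = 201336.2257
2*D*S/H = 6346.7957
EOQ = sqrt(6346.7957) = 79.6668

79.6668 units


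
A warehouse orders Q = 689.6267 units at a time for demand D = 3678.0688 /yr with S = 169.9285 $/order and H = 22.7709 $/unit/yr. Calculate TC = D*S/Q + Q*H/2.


Ordering cost = D*S/Q = 906.3001
Holding cost = Q*H/2 = 7851.7103
TC = 906.3001 + 7851.7103 = 8758.0104

8758.0104 $/yr


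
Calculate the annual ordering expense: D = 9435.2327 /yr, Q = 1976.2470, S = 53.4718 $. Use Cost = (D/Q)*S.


Number of orders = D/Q = 4.7743
Cost = 4.7743 * 53.4718 = 255.2914

255.2914 $/yr


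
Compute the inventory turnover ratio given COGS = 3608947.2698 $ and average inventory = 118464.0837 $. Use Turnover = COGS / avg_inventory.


Turnover = 3608947.2698 / 118464.0837 = 30.4645

30.4645


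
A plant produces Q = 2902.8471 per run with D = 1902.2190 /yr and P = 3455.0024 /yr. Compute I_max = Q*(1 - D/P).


D/P = 0.5506
1 - D/P = 0.4494
I_max = 2902.8471 * 0.4494 = 1304.6280

1304.6280 units


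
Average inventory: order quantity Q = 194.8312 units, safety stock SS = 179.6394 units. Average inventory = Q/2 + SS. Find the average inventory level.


Q/2 = 97.4156
Avg = 97.4156 + 179.6394 = 277.0550

277.0550 units


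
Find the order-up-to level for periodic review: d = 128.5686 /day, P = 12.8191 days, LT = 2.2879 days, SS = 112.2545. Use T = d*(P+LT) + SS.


P + LT = 15.1070
d*(P+LT) = 128.5686 * 15.1070 = 1942.2858
T = 1942.2858 + 112.2545 = 2054.5403

2054.5403 units


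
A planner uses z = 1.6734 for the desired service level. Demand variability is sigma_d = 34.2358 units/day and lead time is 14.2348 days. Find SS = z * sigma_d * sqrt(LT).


sqrt(LT) = sqrt(14.2348) = 3.7729
SS = 1.6734 * 34.2358 * 3.7729 = 216.1503

216.1503 units


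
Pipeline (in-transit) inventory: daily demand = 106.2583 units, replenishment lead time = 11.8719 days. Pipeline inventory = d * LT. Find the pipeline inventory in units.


Pipeline = 106.2583 * 11.8719 = 1261.4879

1261.4879 units


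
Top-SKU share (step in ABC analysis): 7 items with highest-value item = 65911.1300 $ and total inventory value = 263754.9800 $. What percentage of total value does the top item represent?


Top item = 65911.1300
Total = 263754.9800
Percentage = 65911.1300 / 263754.9800 * 100 = 24.9895

24.9895%


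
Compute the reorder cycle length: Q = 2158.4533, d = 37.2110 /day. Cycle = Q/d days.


Cycle = 2158.4533 / 37.2110 = 58.0058

58.0058 days


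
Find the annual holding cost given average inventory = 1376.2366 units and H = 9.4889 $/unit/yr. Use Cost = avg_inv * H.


Cost = 1376.2366 * 9.4889 = 13058.9715

13058.9715 $/yr


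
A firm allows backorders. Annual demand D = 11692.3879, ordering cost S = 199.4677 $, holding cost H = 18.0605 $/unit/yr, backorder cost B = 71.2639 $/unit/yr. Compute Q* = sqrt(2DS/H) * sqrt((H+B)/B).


sqrt(2DS/H) = 508.2039
sqrt((H+B)/B) = 1.1196
Q* = 508.2039 * 1.1196 = 568.9686

568.9686 units


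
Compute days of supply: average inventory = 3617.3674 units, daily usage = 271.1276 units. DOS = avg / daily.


DOS = 3617.3674 / 271.1276 = 13.3419

13.3419 days


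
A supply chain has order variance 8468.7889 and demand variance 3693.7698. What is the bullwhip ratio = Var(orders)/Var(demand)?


BW = 8468.7889 / 3693.7698 = 2.2927

2.2927


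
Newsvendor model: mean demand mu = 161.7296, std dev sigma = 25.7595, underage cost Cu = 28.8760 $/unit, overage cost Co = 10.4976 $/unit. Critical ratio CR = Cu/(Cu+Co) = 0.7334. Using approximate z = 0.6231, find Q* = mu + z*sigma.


CR = Cu/(Cu+Co) = 28.8760/(28.8760+10.4976) = 0.7334
z = 0.6231
Q* = 161.7296 + 0.6231 * 25.7595 = 177.7803

177.7803 units


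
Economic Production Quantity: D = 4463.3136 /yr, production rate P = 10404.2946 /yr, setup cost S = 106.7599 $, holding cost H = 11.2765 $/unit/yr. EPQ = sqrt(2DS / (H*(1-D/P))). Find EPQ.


1 - D/P = 1 - 0.4290 = 0.5710
H*(1-D/P) = 6.4390
2DS = 953005.8272
EPQ = sqrt(148004.7690) = 384.7139

384.7139 units


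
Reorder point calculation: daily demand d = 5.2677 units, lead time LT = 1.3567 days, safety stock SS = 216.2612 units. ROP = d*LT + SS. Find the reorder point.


d*LT = 5.2677 * 1.3567 = 7.1467
ROP = 7.1467 + 216.2612 = 223.4079

223.4079 units


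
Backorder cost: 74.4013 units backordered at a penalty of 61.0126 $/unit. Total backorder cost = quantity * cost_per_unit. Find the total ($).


Total = 74.4013 * 61.0126 = 4539.4168

4539.4168 $


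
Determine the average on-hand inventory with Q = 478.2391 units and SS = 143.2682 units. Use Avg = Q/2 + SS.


Q/2 = 239.1196
Avg = 239.1196 + 143.2682 = 382.3877

382.3877 units


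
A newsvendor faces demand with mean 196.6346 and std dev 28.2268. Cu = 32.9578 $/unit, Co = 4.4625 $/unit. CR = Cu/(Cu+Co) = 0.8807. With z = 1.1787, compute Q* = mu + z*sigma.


CR = Cu/(Cu+Co) = 32.9578/(32.9578+4.4625) = 0.8807
z = 1.1787
Q* = 196.6346 + 1.1787 * 28.2268 = 229.9055

229.9055 units


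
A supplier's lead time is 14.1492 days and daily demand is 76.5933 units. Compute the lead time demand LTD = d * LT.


LTD = 76.5933 * 14.1492 = 1083.7339

1083.7339 units


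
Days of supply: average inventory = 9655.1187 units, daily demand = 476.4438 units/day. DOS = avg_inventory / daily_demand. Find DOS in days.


DOS = 9655.1187 / 476.4438 = 20.2650

20.2650 days


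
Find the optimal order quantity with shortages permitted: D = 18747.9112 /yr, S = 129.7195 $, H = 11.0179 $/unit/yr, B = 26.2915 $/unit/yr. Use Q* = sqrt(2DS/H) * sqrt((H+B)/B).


sqrt(2DS/H) = 664.4230
sqrt((H+B)/B) = 1.1912
Q* = 664.4230 * 1.1912 = 791.4912

791.4912 units


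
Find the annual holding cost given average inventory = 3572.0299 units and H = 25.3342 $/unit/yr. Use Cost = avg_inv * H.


Cost = 3572.0299 * 25.3342 = 90494.5199

90494.5199 $/yr


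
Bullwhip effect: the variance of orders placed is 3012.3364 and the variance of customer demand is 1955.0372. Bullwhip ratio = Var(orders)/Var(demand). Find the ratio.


BW = 3012.3364 / 1955.0372 = 1.5408

1.5408


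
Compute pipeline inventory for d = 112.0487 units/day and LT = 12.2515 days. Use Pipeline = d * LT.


Pipeline = 112.0487 * 12.2515 = 1372.7646

1372.7646 units


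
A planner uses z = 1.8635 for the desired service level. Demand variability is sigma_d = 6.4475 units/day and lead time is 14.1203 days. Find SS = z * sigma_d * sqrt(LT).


sqrt(LT) = sqrt(14.1203) = 3.7577
SS = 1.8635 * 6.4475 * 3.7577 = 45.1484

45.1484 units


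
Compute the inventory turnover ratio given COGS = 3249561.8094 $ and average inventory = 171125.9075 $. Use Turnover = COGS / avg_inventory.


Turnover = 3249561.8094 / 171125.9075 = 18.9893

18.9893


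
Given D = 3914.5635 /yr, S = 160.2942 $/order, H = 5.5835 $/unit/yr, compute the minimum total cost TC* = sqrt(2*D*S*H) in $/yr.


2*D*S*H = 7007089.5351
TC* = sqrt(7007089.5351) = 2647.0908

2647.0908 $/yr


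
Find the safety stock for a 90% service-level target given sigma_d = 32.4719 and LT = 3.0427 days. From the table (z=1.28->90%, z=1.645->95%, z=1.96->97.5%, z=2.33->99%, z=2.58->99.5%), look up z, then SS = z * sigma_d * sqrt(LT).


From the table, SL = 90% corresponds to z = 1.28
sqrt(LT) = sqrt(3.0427) = 1.7443
SS = 1.28 * 32.4719 * 1.7443 = 72.5015

72.5015 units


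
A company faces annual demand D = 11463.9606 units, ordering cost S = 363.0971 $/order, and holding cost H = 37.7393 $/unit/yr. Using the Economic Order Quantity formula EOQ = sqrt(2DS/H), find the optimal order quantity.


2*D*S = 2 * 11463.9606 * 363.0971 = 8325061.6967
2*D*S/H = 220593.9616
EOQ = sqrt(220593.9616) = 469.6743

469.6743 units


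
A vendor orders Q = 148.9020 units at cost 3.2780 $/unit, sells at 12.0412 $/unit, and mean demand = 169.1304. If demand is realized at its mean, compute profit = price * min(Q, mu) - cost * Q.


Sales at mu = min(148.9020, 169.1304) = 148.9020
Revenue = 12.0412 * 148.9020 = 1792.9588
Total cost = 3.2780 * 148.9020 = 488.1008
Profit = 1792.9588 - 488.1008 = 1304.8580

1304.8580 $


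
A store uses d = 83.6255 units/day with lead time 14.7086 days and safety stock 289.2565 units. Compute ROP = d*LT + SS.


d*LT = 83.6255 * 14.7086 = 1230.0140
ROP = 1230.0140 + 289.2565 = 1519.2705

1519.2705 units


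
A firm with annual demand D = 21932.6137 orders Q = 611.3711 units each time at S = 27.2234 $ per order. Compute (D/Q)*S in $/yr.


Number of orders = D/Q = 35.8745
Cost = 35.8745 * 27.2234 = 976.6250

976.6250 $/yr


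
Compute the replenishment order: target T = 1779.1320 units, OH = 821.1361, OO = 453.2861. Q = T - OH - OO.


Inventory position = OH + OO = 821.1361 + 453.2861 = 1274.4222
Q = 1779.1320 - 1274.4222 = 504.7098

504.7098 units


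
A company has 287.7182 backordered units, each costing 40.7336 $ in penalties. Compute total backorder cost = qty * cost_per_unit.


Total = 287.7182 * 40.7336 = 11719.7981

11719.7981 $


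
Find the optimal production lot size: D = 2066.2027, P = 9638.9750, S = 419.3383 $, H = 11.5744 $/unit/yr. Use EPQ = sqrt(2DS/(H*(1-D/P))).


1 - D/P = 1 - 0.2144 = 0.7856
H*(1-D/P) = 9.0933
2DS = 1732875.8553
EPQ = sqrt(190565.7809) = 436.5384

436.5384 units


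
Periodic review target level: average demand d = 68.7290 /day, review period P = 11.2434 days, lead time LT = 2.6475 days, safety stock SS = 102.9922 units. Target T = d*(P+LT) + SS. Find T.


P + LT = 13.8909
d*(P+LT) = 68.7290 * 13.8909 = 954.7077
T = 954.7077 + 102.9922 = 1057.6999

1057.6999 units


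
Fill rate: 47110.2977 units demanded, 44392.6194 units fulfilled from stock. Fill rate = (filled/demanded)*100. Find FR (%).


FR = 44392.6194 / 47110.2977 * 100 = 94.2312

94.2312%


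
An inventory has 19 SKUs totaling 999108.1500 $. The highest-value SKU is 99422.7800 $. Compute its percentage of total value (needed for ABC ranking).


Top item = 99422.7800
Total = 999108.1500
Percentage = 99422.7800 / 999108.1500 * 100 = 9.9512

9.9512%


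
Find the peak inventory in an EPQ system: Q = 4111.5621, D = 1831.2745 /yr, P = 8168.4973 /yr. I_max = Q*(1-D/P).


D/P = 0.2242
1 - D/P = 0.7758
I_max = 4111.5621 * 0.7758 = 3189.8015

3189.8015 units


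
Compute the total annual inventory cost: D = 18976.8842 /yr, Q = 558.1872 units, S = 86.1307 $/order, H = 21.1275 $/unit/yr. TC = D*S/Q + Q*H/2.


Ordering cost = D*S/Q = 2928.2153
Holding cost = Q*H/2 = 5896.5500
TC = 2928.2153 + 5896.5500 = 8824.7654

8824.7654 $/yr


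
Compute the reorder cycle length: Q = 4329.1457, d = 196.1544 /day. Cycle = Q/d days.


Cycle = 4329.1457 / 196.1544 = 22.0701

22.0701 days


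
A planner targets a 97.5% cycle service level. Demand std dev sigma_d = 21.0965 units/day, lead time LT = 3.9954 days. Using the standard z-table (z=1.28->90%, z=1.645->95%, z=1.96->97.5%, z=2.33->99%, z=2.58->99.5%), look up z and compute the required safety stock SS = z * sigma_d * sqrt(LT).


From the table, SL = 97.5% corresponds to z = 1.96
sqrt(LT) = sqrt(3.9954) = 1.9988
SS = 1.96 * 21.0965 * 1.9988 = 82.6507

82.6507 units


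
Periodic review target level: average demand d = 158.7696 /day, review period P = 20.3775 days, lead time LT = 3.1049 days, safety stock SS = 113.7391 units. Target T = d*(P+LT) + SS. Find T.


P + LT = 23.4824
d*(P+LT) = 158.7696 * 23.4824 = 3728.2913
T = 3728.2913 + 113.7391 = 3842.0304

3842.0304 units


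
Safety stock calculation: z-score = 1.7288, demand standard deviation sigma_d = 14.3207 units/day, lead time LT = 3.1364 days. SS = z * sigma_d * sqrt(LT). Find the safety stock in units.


sqrt(LT) = sqrt(3.1364) = 1.7710
SS = 1.7288 * 14.3207 * 1.7710 = 43.8455

43.8455 units


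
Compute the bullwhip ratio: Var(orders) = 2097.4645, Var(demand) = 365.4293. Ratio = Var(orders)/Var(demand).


BW = 2097.4645 / 365.4293 = 5.7397

5.7397


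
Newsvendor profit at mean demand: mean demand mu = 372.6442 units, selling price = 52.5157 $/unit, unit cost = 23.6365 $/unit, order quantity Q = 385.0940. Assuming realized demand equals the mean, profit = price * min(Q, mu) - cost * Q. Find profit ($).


Sales at mu = min(385.0940, 372.6442) = 372.6442
Revenue = 52.5157 * 372.6442 = 19569.6710
Total cost = 23.6365 * 385.0940 = 9102.2743
Profit = 19569.6710 - 9102.2743 = 10467.3967

10467.3967 $


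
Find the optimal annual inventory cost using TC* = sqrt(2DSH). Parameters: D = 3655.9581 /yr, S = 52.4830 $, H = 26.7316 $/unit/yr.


2*D*S*H = 10258286.1956
TC* = sqrt(10258286.1956) = 3202.8559

3202.8559 $/yr


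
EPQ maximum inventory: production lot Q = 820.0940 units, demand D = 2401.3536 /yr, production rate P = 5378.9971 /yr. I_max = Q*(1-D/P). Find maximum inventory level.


D/P = 0.4464
1 - D/P = 0.5536
I_max = 820.0940 * 0.5536 = 453.9782

453.9782 units


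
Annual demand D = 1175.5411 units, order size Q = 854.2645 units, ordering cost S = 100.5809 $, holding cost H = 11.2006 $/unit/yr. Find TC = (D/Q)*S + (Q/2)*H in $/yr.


Ordering cost = D*S/Q = 138.4079
Holding cost = Q*H/2 = 4784.1375
TC = 138.4079 + 4784.1375 = 4922.5454

4922.5454 $/yr


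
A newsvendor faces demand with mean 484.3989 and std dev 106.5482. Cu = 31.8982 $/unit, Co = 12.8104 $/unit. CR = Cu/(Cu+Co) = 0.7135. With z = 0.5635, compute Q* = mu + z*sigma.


CR = Cu/(Cu+Co) = 31.8982/(31.8982+12.8104) = 0.7135
z = 0.5635
Q* = 484.3989 + 0.5635 * 106.5482 = 544.4388

544.4388 units


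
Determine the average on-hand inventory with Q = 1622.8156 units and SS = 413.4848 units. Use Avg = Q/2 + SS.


Q/2 = 811.4078
Avg = 811.4078 + 413.4848 = 1224.8926

1224.8926 units


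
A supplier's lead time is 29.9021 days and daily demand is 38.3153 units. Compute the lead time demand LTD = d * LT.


LTD = 38.3153 * 29.9021 = 1145.7079

1145.7079 units


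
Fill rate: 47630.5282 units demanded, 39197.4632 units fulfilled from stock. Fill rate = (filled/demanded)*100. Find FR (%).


FR = 39197.4632 / 47630.5282 * 100 = 82.2948

82.2948%


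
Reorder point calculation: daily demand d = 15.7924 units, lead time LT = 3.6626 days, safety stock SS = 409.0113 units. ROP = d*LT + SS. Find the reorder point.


d*LT = 15.7924 * 3.6626 = 57.8412
ROP = 57.8412 + 409.0113 = 466.8525

466.8525 units


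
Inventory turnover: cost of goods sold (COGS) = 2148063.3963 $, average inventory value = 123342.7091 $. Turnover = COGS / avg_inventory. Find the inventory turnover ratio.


Turnover = 2148063.3963 / 123342.7091 = 17.4154

17.4154


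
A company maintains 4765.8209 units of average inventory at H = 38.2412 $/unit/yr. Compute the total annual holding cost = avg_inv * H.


Cost = 4765.8209 * 38.2412 = 182250.7102

182250.7102 $/yr


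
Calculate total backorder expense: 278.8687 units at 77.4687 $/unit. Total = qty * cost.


Total = 278.8687 * 77.4687 = 21603.5957

21603.5957 $


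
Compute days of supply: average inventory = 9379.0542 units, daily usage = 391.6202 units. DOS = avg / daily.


DOS = 9379.0542 / 391.6202 = 23.9494

23.9494 days


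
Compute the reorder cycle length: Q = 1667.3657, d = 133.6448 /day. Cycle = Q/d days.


Cycle = 1667.3657 / 133.6448 = 12.4761

12.4761 days


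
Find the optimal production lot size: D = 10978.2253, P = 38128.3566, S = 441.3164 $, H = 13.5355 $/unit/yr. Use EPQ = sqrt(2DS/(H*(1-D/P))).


1 - D/P = 1 - 0.2879 = 0.7121
H*(1-D/P) = 9.6382
2DS = 9689741.7356
EPQ = sqrt(1005342.5204) = 1002.6677

1002.6677 units


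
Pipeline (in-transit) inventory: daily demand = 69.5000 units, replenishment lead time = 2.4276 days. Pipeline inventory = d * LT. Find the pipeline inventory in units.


Pipeline = 69.5000 * 2.4276 = 168.7182

168.7182 units


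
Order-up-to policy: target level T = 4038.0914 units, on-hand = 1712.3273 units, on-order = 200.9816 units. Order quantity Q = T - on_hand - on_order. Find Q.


Inventory position = OH + OO = 1712.3273 + 200.9816 = 1913.3089
Q = 4038.0914 - 1913.3089 = 2124.7825

2124.7825 units


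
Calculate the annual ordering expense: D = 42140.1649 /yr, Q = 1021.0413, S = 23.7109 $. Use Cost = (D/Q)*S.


Number of orders = D/Q = 41.2718
Cost = 41.2718 * 23.7109 = 978.5904

978.5904 $/yr


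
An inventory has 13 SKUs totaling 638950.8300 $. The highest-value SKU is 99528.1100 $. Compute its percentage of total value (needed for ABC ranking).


Top item = 99528.1100
Total = 638950.8300
Percentage = 99528.1100 / 638950.8300 * 100 = 15.5768

15.5768%


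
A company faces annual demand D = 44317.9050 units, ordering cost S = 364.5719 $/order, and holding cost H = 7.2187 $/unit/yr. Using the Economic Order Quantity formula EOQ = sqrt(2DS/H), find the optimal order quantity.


2*D*S = 2 * 44317.9050 * 364.5719 = 32314125.6597
2*D*S/H = 4476446.6815
EOQ = sqrt(4476446.6815) = 2115.7615

2115.7615 units


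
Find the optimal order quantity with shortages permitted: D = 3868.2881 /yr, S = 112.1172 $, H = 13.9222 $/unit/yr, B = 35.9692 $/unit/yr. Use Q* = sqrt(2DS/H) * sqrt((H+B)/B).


sqrt(2DS/H) = 249.6069
sqrt((H+B)/B) = 1.1777
Q* = 249.6069 * 1.1777 = 293.9707

293.9707 units


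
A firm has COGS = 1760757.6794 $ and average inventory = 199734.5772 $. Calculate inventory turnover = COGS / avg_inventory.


Turnover = 1760757.6794 / 199734.5772 = 8.8155

8.8155


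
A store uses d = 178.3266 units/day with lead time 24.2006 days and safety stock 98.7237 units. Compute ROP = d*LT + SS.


d*LT = 178.3266 * 24.2006 = 4315.6107
ROP = 4315.6107 + 98.7237 = 4414.3344

4414.3344 units


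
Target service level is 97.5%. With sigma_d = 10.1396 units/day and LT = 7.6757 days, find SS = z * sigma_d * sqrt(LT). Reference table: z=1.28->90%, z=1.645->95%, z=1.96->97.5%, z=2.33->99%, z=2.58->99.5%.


From the table, SL = 97.5% corresponds to z = 1.96
sqrt(LT) = sqrt(7.6757) = 2.7705
SS = 1.96 * 10.1396 * 2.7705 = 55.0600

55.0600 units


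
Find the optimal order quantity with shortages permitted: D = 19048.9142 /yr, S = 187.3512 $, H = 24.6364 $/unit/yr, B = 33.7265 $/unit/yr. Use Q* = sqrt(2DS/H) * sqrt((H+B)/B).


sqrt(2DS/H) = 538.2571
sqrt((H+B)/B) = 1.3155
Q* = 538.2571 * 1.3155 = 708.0640

708.0640 units


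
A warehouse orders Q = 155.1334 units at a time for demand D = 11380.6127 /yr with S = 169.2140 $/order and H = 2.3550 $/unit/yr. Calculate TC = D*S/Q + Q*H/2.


Ordering cost = D*S/Q = 12413.5679
Holding cost = Q*H/2 = 182.6696
TC = 12413.5679 + 182.6696 = 12596.2375

12596.2375 $/yr


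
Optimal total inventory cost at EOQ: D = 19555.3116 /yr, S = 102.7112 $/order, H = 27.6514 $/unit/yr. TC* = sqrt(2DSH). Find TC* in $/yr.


2*D*S*H = 111078412.4394
TC* = sqrt(111078412.4394) = 10539.3744

10539.3744 $/yr


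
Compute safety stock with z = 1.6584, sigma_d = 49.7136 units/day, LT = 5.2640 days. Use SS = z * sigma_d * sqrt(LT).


sqrt(LT) = sqrt(5.2640) = 2.2943
SS = 1.6584 * 49.7136 * 2.2943 = 189.1570

189.1570 units


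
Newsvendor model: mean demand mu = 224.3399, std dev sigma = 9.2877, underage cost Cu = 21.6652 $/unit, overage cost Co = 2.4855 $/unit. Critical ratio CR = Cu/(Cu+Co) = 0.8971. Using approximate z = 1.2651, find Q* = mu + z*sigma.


CR = Cu/(Cu+Co) = 21.6652/(21.6652+2.4855) = 0.8971
z = 1.2651
Q* = 224.3399 + 1.2651 * 9.2877 = 236.0898

236.0898 units


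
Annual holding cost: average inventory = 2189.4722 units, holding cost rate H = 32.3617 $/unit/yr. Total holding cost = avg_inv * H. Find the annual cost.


Cost = 2189.4722 * 32.3617 = 70855.0425

70855.0425 $/yr


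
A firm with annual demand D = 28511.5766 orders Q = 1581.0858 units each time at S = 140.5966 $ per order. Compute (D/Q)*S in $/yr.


Number of orders = D/Q = 18.0329
Cost = 18.0329 * 140.5966 = 2535.3657

2535.3657 $/yr


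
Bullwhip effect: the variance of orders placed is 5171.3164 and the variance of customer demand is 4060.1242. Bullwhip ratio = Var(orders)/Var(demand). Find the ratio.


BW = 5171.3164 / 4060.1242 = 1.2737

1.2737


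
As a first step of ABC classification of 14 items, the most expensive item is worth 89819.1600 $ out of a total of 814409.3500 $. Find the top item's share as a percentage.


Top item = 89819.1600
Total = 814409.3500
Percentage = 89819.1600 / 814409.3500 * 100 = 11.0287

11.0287%


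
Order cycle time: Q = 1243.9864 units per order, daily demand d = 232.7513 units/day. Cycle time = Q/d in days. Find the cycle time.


Cycle = 1243.9864 / 232.7513 = 5.3447

5.3447 days


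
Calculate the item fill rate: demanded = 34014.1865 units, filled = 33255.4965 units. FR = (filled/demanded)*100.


FR = 33255.4965 / 34014.1865 * 100 = 97.7695

97.7695%


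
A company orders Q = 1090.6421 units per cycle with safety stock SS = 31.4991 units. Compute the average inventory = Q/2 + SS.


Q/2 = 545.3211
Avg = 545.3211 + 31.4991 = 576.8202

576.8202 units


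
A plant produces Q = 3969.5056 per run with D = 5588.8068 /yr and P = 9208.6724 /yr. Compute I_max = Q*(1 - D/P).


D/P = 0.6069
1 - D/P = 0.3931
I_max = 3969.5056 * 0.3931 = 1560.3853

1560.3853 units


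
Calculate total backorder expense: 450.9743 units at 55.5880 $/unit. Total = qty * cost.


Total = 450.9743 * 55.5880 = 25068.7594

25068.7594 $


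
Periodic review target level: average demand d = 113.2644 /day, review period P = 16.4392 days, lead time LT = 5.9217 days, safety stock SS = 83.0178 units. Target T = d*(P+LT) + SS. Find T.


P + LT = 22.3609
d*(P+LT) = 113.2644 * 22.3609 = 2532.6939
T = 2532.6939 + 83.0178 = 2615.7117

2615.7117 units


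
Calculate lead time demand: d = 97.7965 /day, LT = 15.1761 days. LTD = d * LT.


LTD = 97.7965 * 15.1761 = 1484.1695

1484.1695 units


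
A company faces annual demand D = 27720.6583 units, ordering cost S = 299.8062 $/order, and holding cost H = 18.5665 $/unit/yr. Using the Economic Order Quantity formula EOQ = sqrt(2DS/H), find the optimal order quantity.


2*D*S = 2 * 27720.6583 * 299.8062 = 16621650.4528
2*D*S/H = 895249.5329
EOQ = sqrt(895249.5329) = 946.1763

946.1763 units


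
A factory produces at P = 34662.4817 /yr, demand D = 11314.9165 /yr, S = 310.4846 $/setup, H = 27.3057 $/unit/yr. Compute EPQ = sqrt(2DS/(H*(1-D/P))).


1 - D/P = 1 - 0.3264 = 0.6736
H*(1-D/P) = 18.3923
2DS = 7026214.6471
EPQ = sqrt(382020.0482) = 618.0777

618.0777 units


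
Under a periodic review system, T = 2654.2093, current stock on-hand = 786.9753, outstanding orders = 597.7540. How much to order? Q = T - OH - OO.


Inventory position = OH + OO = 786.9753 + 597.7540 = 1384.7293
Q = 2654.2093 - 1384.7293 = 1269.4800

1269.4800 units


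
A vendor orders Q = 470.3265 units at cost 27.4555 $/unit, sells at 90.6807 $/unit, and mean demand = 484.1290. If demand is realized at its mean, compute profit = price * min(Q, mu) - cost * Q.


Sales at mu = min(470.3265, 484.1290) = 470.3265
Revenue = 90.6807 * 470.3265 = 42649.5362
Total cost = 27.4555 * 470.3265 = 12913.0492
Profit = 42649.5362 - 12913.0492 = 29736.4870

29736.4870 $


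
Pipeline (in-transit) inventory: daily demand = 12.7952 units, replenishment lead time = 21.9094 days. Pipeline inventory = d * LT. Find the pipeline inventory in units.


Pipeline = 12.7952 * 21.9094 = 280.3352

280.3352 units


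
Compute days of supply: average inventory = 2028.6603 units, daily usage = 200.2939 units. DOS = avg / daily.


DOS = 2028.6603 / 200.2939 = 10.1284

10.1284 days


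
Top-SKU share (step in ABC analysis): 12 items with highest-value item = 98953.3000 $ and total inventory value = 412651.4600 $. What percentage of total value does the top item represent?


Top item = 98953.3000
Total = 412651.4600
Percentage = 98953.3000 / 412651.4600 * 100 = 23.9799

23.9799%


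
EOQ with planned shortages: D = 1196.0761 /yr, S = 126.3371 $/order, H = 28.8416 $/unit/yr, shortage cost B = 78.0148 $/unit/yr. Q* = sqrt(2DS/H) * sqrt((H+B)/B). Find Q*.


sqrt(2DS/H) = 102.3647
sqrt((H+B)/B) = 1.1703
Q* = 102.3647 * 1.1703 = 119.8014

119.8014 units


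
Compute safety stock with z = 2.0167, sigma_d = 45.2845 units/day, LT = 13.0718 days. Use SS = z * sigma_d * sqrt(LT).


sqrt(LT) = sqrt(13.0718) = 3.6155
SS = 2.0167 * 45.2845 * 3.6155 = 330.1859

330.1859 units


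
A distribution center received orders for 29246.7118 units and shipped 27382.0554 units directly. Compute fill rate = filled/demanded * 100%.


FR = 27382.0554 / 29246.7118 * 100 = 93.6244

93.6244%


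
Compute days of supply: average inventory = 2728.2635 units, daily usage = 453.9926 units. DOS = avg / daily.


DOS = 2728.2635 / 453.9926 = 6.0095

6.0095 days
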